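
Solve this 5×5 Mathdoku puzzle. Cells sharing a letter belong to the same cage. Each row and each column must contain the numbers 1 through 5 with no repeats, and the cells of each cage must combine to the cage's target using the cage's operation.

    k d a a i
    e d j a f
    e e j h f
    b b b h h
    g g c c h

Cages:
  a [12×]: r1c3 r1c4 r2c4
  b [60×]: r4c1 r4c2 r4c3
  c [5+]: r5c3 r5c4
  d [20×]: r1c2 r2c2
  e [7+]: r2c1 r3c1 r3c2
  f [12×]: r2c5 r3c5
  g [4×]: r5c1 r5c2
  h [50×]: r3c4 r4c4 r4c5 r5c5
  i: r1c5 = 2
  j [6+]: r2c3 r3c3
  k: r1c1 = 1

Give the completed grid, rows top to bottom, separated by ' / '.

Cage k is a single given cell, so r1c1 = 1.
Cage i is given, which forces r1c5 = 2.
1 is placed in column 1, so r5c1 = 4.
4 is placed in row 5; hence r5c2 = 1.
Row 5 now contains 1; hence r5c5 = 5.
The 3 cells of cage e must have sum 7, which forces r2c1 = 2.
Cage a needs product 12, which forces r2c4 = 1.
The 3 cells of cage e must have sum 7; hence r3c1 = 3.
The 3 cells of cage e must have sum 7, so r3c2 = 2.
Row 3 now contains 2, leaving r3c4 = 5.
Row 3 now contains 3, so r3c5 = 4.
Column 1 already has 3, leaving r4c1 = 5.
Column 4 already has 5, so r4c4 = 2.
Column 5 already has 5, leaving r4c5 = 1.
Column 4 already has 2, leaving r5c4 = 3.
Cage a needs product 12, which forces r1c3 = 3.
3 is placed in column 4; hence r1c4 = 4.
Cage j's pair has sum 6, which forces r2c3 = 5.
4 is placed in column 5, leaving r2c5 = 3.
Row 3 now contains 4, so r3c3 = 1.
Column 3 now contains 3, so r4c3 = 4.
Row 5 already has 3; hence r5c3 = 2.
Row 1 now contains 4, which forces r1c2 = 5.
5 is placed in row 2, so r2c2 = 4.
Row 4 already has 4, leaving r4c2 = 3.

1 5 3 4 2 / 2 4 5 1 3 / 3 2 1 5 4 / 5 3 4 2 1 / 4 1 2 3 5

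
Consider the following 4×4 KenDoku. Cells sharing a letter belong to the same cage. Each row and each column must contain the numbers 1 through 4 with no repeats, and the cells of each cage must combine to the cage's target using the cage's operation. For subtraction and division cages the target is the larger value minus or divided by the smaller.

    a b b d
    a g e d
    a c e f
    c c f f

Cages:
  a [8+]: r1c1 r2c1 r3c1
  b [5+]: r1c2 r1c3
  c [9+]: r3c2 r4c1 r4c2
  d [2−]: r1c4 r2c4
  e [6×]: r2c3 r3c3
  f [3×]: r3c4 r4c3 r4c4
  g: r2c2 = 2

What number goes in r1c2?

Cage g is given, so r2c2 = 2.
Row 2 already has 2, which forces r2c3 = 3.
3 is placed in column 3, which forces r3c3 = 2.
Cage f has product 3; hence r3c4 = 1.
Cage f has product 3; hence r4c3 = 1.
Cage f has product 3; hence r4c4 = 3.
The two cells of cage b must have sum 5, leaving r1c2 = 1.
1 is placed in column 3, leaving r1c3 = 4.
The two cells of cage d must have difference 2, so r1c4 = 2.
1 is placed in column 4, so r2c4 = 4.
The 3 cells of cage c must have sum 9, so r3c2 = 3.
Cage c needs sum 9, leaving r4c1 = 2.
Row 4 now contains 3, which forces r4c2 = 4.
4 is placed in row 1, leaving r1c1 = 3.
Row 2 now contains 4, so r2c1 = 1.
Row 3 now contains 3; hence r3c1 = 4.
Filled in: 3 1 4 2 / 1 2 3 4 / 4 3 2 1 / 2 4 1 3.

1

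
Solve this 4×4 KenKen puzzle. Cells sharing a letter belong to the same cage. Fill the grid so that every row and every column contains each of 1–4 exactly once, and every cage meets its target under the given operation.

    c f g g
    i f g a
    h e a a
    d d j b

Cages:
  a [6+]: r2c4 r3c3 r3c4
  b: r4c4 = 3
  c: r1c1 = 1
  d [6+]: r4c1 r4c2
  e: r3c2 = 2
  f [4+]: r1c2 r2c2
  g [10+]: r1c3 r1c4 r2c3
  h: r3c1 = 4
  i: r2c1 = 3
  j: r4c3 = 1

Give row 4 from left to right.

2 4 1 3

Cage c is a single given cell, which forces r1c1 = 1.
Row 1 already has 1, so r1c2 = 3.
Row 1 now contains 3, which forces r1c4 = 4.
I is a freebie, which forces r2c1 = 3.
Column 2 already has 3, leaving r2c2 = 1.
Row 2 now contains 3, so r2c3 = 4.
1 is placed in row 2, so r2c4 = 2.
H is a freebie, leaving r3c1 = 4.
Cage e is a single given cell, which forces r3c2 = 2.
4 is placed in column 1, which forces r4c1 = 2.
2 is placed in column 2; hence r4c2 = 4.
Cage j is a single given cell, leaving r4c3 = 1.
Cage b is a single given cell, so r4c4 = 3.
Row 1 already has 4, which forces r1c3 = 2.
1 is placed in column 3; hence r3c3 = 3.
Column 4 now contains 3, which forces r3c4 = 1.
The full grid is 1 3 2 4 / 3 1 4 2 / 4 2 3 1 / 2 4 1 3.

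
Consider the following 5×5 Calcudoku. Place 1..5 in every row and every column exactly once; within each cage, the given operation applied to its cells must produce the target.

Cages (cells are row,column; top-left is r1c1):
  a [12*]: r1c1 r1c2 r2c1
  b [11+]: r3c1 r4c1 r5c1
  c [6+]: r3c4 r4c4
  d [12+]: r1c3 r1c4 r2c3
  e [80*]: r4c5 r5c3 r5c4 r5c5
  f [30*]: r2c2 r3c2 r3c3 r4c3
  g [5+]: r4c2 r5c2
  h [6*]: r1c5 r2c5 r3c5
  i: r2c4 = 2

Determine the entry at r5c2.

3

I is a freebie, which forces r2c4 = 2.
Row 3 needs a 4, and only r3c1 is open for it.
Cage a needs product 12; hence r1c2 = 4.
Row 2 needs a 4, and only r2c3 is open for it.
Row 1 needs a 2, and only r1c5 is open for it.
Column 5 already has 2; hence r4c5 = 4.
Cage e needs product 80, which forces r5c4 = 4.
In row 1, 1 can only go at r1c1, so r1c1 = 1.
1 is placed in column 1, which forces r2c1 = 3.
Row 2 now contains 3, so r2c5 = 1.
1 is placed in column 5, leaving r3c5 = 3.
1 is placed in column 5, so r5c5 = 5.
Row 2 now contains 1, which forces r2c2 = 5.
Cage b needs sum 11, which forces r4c1 = 5.
Cage f has product 30; hence r4c3 = 3.
Row 4 now contains 5, which forces r4c4 = 1.
Row 5 now contains 5, which forces r5c1 = 2.
Row 5 now contains 2, which forces r5c2 = 3.
Row 5 now contains 5, so r5c3 = 1.
3 is placed in column 3, which forces r1c3 = 5.
The 3 cells of cage d must have sum 12; hence r1c4 = 3.
Cage f needs product 30; hence r3c2 = 1.
Column 3 now contains 1, which forces r3c3 = 2.
Column 4 already has 1, which forces r3c4 = 5.
3 is placed in row 4, leaving r4c2 = 2.
Completed grid: 1 4 5 3 2 / 3 5 4 2 1 / 4 1 2 5 3 / 5 2 3 1 4 / 2 3 1 4 5.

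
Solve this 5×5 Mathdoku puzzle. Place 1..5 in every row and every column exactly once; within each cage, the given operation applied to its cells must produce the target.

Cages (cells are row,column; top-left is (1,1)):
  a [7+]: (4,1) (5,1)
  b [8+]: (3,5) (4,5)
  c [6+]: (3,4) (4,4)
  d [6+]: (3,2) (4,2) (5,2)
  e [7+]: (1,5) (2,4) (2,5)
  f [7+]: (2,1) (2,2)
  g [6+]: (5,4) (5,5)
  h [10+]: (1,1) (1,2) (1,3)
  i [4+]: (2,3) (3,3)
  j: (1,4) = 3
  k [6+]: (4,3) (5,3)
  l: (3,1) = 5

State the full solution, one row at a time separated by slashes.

1 4 5 3 2 / 2 5 3 1 4 / 5 2 1 4 3 / 3 1 4 2 5 / 4 3 2 5 1

Cage j is a single given cell; hence (1,4) = 3.
Cage l is a single given cell; hence (3,1) = 5.
Row 3 now contains 5, leaving (3,5) = 3.
3 is placed in column 5; hence (4,5) = 5.
The two cells of cage i must have sum 4, so (2,3) = 3.
Row 3 already has 3, so (3,3) = 1.
Cage f's pair has sum 7; hence (2,1) = 2.
The two cells of cage f must have sum 7, leaving (2,2) = 5.
1 is placed in row 3, which forces (3,2) = 2.
2 is placed in row 3, which forces (3,4) = 4.
Column 4 already has 4, so (4,4) = 2.
2 is placed in column 4, leaving (5,4) = 5.
Cage h needs sum 10, so (1,3) = 5.
Cage e has sum 7; hence (1,5) = 2.
Column 4 already has 4, which forces (2,4) = 1.
Cage e needs sum 7; hence (2,5) = 4.
2 is placed in row 4, so (4,3) = 4.
The two cells of cage k must have sum 6; hence (5,3) = 2.
Cage g's pair has sum 6; hence (5,5) = 1.
Row 4 now contains 4, so (4,1) = 3.
The 3 cells of cage d must have sum 6, leaving (4,2) = 1.
Cage a needs two cells with sum 7, leaving (5,1) = 4.
Row 5 already has 1, so (5,2) = 3.
4 is placed in column 1; hence (1,1) = 1.
Column 2 now contains 1; hence (1,2) = 4.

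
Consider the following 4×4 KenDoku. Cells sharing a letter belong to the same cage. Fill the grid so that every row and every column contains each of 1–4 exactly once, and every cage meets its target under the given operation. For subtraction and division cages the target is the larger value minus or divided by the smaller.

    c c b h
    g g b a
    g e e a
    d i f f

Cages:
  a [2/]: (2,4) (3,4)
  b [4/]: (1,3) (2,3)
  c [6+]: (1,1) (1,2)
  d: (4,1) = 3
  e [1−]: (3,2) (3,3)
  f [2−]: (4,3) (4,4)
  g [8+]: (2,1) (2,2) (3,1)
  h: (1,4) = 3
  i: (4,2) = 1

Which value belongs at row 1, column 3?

Cage h is given, so (1,4) = 3.
Cage d is a single given cell, which forces (4,1) = 3.
I is a freebie, leaving (4,2) = 1.
The only place for 1 in row 1 is (1,3).
Column 3 already has 1; hence (2,3) = 4.
Column 3 now contains 4, so (4,3) = 2.
2 is placed in row 4; hence (4,4) = 4.
Row 2 already has 4; hence (2,1) = 1.
Cage g has sum 8; hence (2,2) = 3.
Row 2 now contains 1; hence (2,4) = 2.
Cage g needs sum 8, which forces (3,1) = 4.
4 is placed in row 3, which forces (3,2) = 2.
Column 3 now contains 2, which forces (3,3) = 3.
Column 4 now contains 2, which forces (3,4) = 1.
Column 1 now contains 4; hence (1,1) = 2.
Column 2 already has 2, leaving (1,2) = 4.
The full grid is 2 4 1 3 / 1 3 4 2 / 4 2 3 1 / 3 1 2 4.

1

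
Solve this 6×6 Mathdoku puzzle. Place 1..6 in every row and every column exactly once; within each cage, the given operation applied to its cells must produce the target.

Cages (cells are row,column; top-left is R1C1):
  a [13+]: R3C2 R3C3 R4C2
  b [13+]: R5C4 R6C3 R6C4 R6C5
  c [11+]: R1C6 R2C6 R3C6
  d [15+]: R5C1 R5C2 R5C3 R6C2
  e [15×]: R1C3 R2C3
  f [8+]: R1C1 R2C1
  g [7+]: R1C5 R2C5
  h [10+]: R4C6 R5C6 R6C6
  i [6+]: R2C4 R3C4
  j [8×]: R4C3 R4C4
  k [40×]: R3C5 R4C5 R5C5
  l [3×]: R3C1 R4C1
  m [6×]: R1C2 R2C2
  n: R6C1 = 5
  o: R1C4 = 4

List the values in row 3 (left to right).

O is a freebie, so R1C4 = 4.
4 is placed in column 4, leaving R4C4 = 2.
N is a freebie; hence R6C1 = 5.
2 is placed in row 4, so R4C3 = 4.
Row 4 already has 4, leaving R4C5 = 5.
Column 1 needs a 4, and only R5C1 is open for it.
The 3 cells of cage k must have product 40, so R3C5 = 4.
Row 5 now contains 4, so R5C5 = 2.
The 3 cells of cage a must have sum 13, so R4C2 = 6.
The 4 cells of cage b must have sum 13, leaving R5C4 = 3.
Cage d has sum 15; hence R5C2 = 1.
The 4 cells of cage d must have sum 15, so R5C3 = 6.
Row 5 already has 6, which forces R5C6 = 5.
Cage d needs sum 15, which forces R6C2 = 4.
The 3 cells of cage h must have sum 10, which forces R4C6 = 3.
Cage h needs sum 10, so R6C6 = 2.
Cage c needs sum 11, which forces R2C6 = 4.
The two cells of cage l must have product 3, which forces R3C1 = 3.
Row 4 now contains 3, so R4C1 = 1.
In row 1, 5 can only go at R1C3, so R1C3 = 5.
5 is placed in column 3; hence R2C3 = 3.
Cage a needs sum 13, so R3C2 = 5.
5 is placed in column 3; hence R3C3 = 2.
Row 3 already has 5; hence R3C4 = 1.
Row 3 already has 1, so R3C6 = 6.
Column 3 now contains 3; hence R6C3 = 1.
1 is placed in column 4, leaving R6C4 = 6.
6 is placed in row 6, leaving R6C5 = 3.
Cage m needs two cells with product 6, which forces R1C2 = 3.
6 is placed in column 6, which forces R1C6 = 1.
Row 2 now contains 3, which forces R2C2 = 2.
1 is placed in column 4; hence R2C4 = 5.
Cage f needs two cells with sum 8, which forces R1C1 = 2.
Row 1 already has 1, leaving R1C5 = 6.
Row 2 now contains 2, so R2C1 = 6.
The two cells of cage g must have sum 7, so R2C5 = 1.
Completed grid: 2 3 5 4 6 1 / 6 2 3 5 1 4 / 3 5 2 1 4 6 / 1 6 4 2 5 3 / 4 1 6 3 2 5 / 5 4 1 6 3 2.

3 5 2 1 4 6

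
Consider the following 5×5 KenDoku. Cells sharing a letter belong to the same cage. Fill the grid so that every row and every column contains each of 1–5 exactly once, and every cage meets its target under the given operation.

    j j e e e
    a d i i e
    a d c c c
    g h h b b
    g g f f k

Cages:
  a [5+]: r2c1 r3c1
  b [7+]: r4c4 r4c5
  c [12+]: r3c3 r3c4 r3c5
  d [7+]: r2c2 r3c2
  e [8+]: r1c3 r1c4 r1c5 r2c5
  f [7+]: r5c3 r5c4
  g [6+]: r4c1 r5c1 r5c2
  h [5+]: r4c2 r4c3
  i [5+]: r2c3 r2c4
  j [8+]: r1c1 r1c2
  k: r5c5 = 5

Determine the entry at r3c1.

K is a freebie, so r5c5 = 5.
The only place for 5 in row 2 is r2c2.
Cage j's pair has sum 8; hence r1c1 = 5.
Column 2 already has 5; hence r1c2 = 3.
Cage d needs two cells with sum 7, so r3c2 = 2.
Column 2 already has 2; hence r5c2 = 1.
Cage e needs sum 8, leaving r2c5 = 1.
Column 2 now contains 1, leaving r4c2 = 4.
The two cells of cage h must have sum 5, so r4c3 = 1.
Cage e needs sum 8; hence r1c4 = 1.
Cage b needs two cells with sum 7, so r4c4 = 5.
The two cells of cage b must have sum 7, so r4c5 = 2.
The 4 cells of cage e must have sum 8, which forces r1c3 = 2.
Column 5 now contains 2; hence r1c5 = 4.
Column 3 already has 2, which forces r2c3 = 3.
Row 2 already has 3, so r2c4 = 2.
Cage c has sum 12, so r3c3 = 5.
4 is placed in column 5; hence r3c5 = 3.
Row 4 now contains 2, leaving r4c1 = 3.
The 3 cells of cage g must have sum 6, so r5c1 = 2.
Column 3 already has 3, so r5c3 = 4.
Row 5 already has 4, leaving r5c4 = 3.
Row 2 now contains 2, so r2c1 = 4.
Row 3 now contains 3, leaving r3c1 = 1.
Row 3 now contains 3; hence r3c4 = 4.
Filled in: 5 3 2 1 4 / 4 5 3 2 1 / 1 2 5 4 3 / 3 4 1 5 2 / 2 1 4 3 5.

1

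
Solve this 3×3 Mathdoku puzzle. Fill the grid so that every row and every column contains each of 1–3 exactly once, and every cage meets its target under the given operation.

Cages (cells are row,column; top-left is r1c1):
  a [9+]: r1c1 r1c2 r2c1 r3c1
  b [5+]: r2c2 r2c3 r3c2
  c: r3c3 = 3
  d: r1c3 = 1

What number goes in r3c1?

1

The 4 cells of cage a must have sum 9, leaving r1c2 = 3.
Cage d is a single given cell, which forces r1c3 = 1.
Column 2 already has 3, leaving r2c2 = 1.
Column 3 already has 1, which forces r2c3 = 2.
Column 2 already has 1, which forces r3c2 = 2.
Cage c is given, leaving r3c3 = 3.
Row 1 now contains 1, so r1c1 = 2.
Row 2 now contains 2; hence r2c1 = 3.
Row 3 now contains 3, which forces r3c1 = 1.
Completed grid: 2 3 1 / 3 1 2 / 1 2 3.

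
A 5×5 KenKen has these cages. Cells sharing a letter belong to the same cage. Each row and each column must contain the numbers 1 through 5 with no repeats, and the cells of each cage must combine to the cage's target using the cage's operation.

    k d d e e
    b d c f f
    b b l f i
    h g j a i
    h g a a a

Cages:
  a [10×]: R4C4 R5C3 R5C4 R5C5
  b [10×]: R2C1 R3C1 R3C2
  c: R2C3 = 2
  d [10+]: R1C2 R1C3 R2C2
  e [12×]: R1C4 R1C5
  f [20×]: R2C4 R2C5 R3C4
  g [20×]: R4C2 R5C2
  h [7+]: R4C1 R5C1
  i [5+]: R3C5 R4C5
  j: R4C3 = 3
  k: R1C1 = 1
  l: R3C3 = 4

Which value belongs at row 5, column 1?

3

K is a freebie, leaving R1C1 = 1.
C is a freebie; hence R2C3 = 2.
L is a freebie, so R3C3 = 4.
J is a freebie; hence R4C3 = 3.
Cage a has product 10, leaving R4C4 = 1.
Column 3 already has 3, leaving R1C3 = 5.
Row 2 now contains 2, leaving R2C1 = 5.
Cage f has product 20, which forces R2C4 = 4.
The 3 cells of cage f must have product 20, so R2C5 = 1.
Cage b has product 10, leaving R3C1 = 2.
Cage b needs product 10, which forces R3C2 = 1.
The 3 cells of cage f must have product 20, which forces R3C4 = 5.
Column 5 now contains 1, which forces R3C5 = 3.
2 is placed in column 1; hence R4C1 = 4.
Row 4 already has 4, leaving R4C2 = 5.
Row 4 already has 4; hence R4C5 = 2.
2 is placed in column 1, so R5C1 = 3.
Column 2 already has 5, so R5C2 = 4.
Column 3 now contains 5, which forces R5C3 = 1.
5 is placed in column 4, leaving R5C4 = 2.
Column 5 already has 2, which forces R5C5 = 5.
Column 2 now contains 4, so R1C2 = 2.
Column 4 already has 4; hence R1C4 = 3.
3 is placed in column 5; hence R1C5 = 4.
Row 2 already has 1, leaving R2C2 = 3.
The full grid is 1 2 5 3 4 / 5 3 2 4 1 / 2 1 4 5 3 / 4 5 3 1 2 / 3 4 1 2 5.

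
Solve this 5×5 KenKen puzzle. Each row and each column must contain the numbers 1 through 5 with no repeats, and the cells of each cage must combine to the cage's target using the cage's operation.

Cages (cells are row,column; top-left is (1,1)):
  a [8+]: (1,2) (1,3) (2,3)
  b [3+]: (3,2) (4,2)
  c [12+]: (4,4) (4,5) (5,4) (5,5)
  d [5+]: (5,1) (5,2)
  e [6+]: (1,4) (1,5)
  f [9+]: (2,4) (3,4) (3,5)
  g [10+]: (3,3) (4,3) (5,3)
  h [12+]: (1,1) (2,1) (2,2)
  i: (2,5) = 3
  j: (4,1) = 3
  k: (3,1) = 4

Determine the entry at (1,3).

1

Cage i is given, so (2,5) = 3.
Cage k is given, leaving (3,1) = 4.
Cage j is given, so (4,1) = 3.
Column 1 now contains 3, which forces (1,1) = 5.
Cage h has sum 12, leaving (2,1) = 2.
The 3 cells of cage h must have sum 12; hence (2,2) = 5.
Column 1 now contains 2, which forces (5,1) = 1.
Cage f has sum 9, leaving (3,4) = 3.
The two cells of cage d must have sum 5, leaving (5,2) = 4.
The only place for 5 in row 4 is (4,3).
Cage g has sum 10, so (3,3) = 2.
Row 3 now contains 2; hence (3,5) = 5.
5 is placed in column 3, so (5,3) = 3.
5 is placed in column 5, so (5,5) = 2.
Cage a needs sum 8, which forces (1,2) = 3.
Cage e's pair has sum 6; hence (1,4) = 2.
2 is placed in column 5, leaving (1,5) = 4.
The 3 cells of cage f must have sum 9; hence (2,4) = 1.
Row 3 now contains 2, which forces (3,2) = 1.
Cage b's pair has sum 3, leaving (4,2) = 2.
Column 4 already has 1, leaving (4,4) = 4.
Column 5 already has 4; hence (4,5) = 1.
Row 5 now contains 2, so (5,4) = 5.
Row 1 now contains 4, leaving (1,3) = 1.
Row 2 now contains 1; hence (2,3) = 4.
Filled in: 5 3 1 2 4 / 2 5 4 1 3 / 4 1 2 3 5 / 3 2 5 4 1 / 1 4 3 5 2.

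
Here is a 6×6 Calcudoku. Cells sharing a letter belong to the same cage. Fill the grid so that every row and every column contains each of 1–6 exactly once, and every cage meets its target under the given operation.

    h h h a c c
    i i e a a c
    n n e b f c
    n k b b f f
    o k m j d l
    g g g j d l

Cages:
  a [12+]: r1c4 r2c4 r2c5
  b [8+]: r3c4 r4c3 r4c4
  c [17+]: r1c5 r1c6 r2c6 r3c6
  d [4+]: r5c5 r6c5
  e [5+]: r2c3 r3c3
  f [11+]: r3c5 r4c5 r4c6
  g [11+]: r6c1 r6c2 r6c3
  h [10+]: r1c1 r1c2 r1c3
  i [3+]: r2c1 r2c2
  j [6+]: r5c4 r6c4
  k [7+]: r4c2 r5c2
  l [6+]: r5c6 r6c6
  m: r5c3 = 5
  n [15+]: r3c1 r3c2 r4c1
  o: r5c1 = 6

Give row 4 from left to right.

O is a freebie, so r5c1 = 6.
Cage m is a single given cell, leaving r5c3 = 5.
Cage n needs sum 15, so r3c2 = 6.
In row 6, 6 can only go at r6c3, so r6c3 = 6.
Cage h needs sum 10, which forces r1c2 = 5.
The only place for 1 in column 2 is r2c2.
Row 2 now contains 1, leaving r2c1 = 2.
In column 2, 2 can only go at r6c2, so r6c2 = 2.
Cage g has sum 11, which forces r6c1 = 3.
Row 6 already has 3, which forces r6c5 = 1.
Column 1 already has 3, which forces r1c1 = 1.
Cage h needs sum 10, so r1c3 = 4.
Column 3 already has 4, so r2c3 = 3.
1 is placed in column 5, leaving r5c5 = 3.
Cage e's pair has sum 5; hence r3c3 = 2.
Cage k's pair has sum 7; hence r4c2 = 3.
Column 3 already has 2, which forces r4c3 = 1.
Row 5 now contains 3; hence r5c2 = 4.
In row 1, 3 can only go at r1c4, so r1c4 = 3.
Row 2 needs a 6, and only r2c6 is open for it.
Cage c has sum 17, leaving r1c5 = 6.
Column 6 already has 6, so r1c6 = 2.
The 4 cells of cage c must have sum 17, so r3c6 = 3.
Column 6 now contains 2, so r5c6 = 1.
The 3 cells of cage f must have sum 11, which forces r4c5 = 2.
1 is placed in row 5, which forces r5c4 = 2.
Cage j's pair has sum 6, which forces r6c4 = 4.
Cage l's pair has sum 6, so r6c6 = 5.
Column 4 already has 4, so r2c4 = 5.
The 3 cells of cage a must have sum 12; hence r2c5 = 4.
Cage b has sum 8, which forces r3c4 = 1.
Cage f has sum 11, leaving r3c5 = 5.
2 is placed in row 4; hence r4c4 = 6.
Column 6 now contains 5, leaving r4c6 = 4.
Row 3 now contains 5, which forces r3c1 = 4.
Row 4 now contains 4, leaving r4c1 = 5.
The full grid is 1 5 4 3 6 2 / 2 1 3 5 4 6 / 4 6 2 1 5 3 / 5 3 1 6 2 4 / 6 4 5 2 3 1 / 3 2 6 4 1 5.

5 3 1 6 2 4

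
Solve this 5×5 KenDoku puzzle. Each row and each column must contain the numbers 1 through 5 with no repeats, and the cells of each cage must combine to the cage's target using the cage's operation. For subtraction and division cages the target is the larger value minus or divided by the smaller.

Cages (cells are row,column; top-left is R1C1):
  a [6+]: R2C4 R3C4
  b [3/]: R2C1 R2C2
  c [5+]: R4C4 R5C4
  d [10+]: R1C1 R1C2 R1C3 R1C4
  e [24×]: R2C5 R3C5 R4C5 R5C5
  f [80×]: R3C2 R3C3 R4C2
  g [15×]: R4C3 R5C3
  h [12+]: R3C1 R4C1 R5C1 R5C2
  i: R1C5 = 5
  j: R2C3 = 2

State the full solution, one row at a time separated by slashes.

3 2 1 4 5 / 1 3 2 5 4 / 2 5 4 1 3 / 5 4 3 2 1 / 4 1 5 3 2

Cage i is given, so R1C5 = 5.
J is a freebie, leaving R2C3 = 2.
Cage f needs product 80; hence R3C2 = 5.
The 3 cells of cage f must have product 80, which forces R3C3 = 4.
Cage f needs product 80, so R4C2 = 4.
The only place for 5 in row 2 is R2C4.
Cage a needs two cells with sum 6, so R3C4 = 1.
In row 2, 4 can only go at R2C5, so R2C5 = 4.
Row 5 needs a 4, and only R5C1 is open for it.
Cage d needs sum 10, so R1C4 = 4.
In row 4, 1 can only go at R4C5, so R4C5 = 1.
The only place for 1 in row 5 is R5C2.
The two cells of cage b must have quotient 3, leaving R2C1 = 1.
1 is placed in column 2, so R2C2 = 3.
Cage h needs sum 12; hence R3C1 = 2.
Row 3 already has 2; hence R3C5 = 3.
Cage h needs sum 12, so R4C1 = 5.
Row 4 now contains 5, so R4C3 = 3.
Row 4 already has 3; hence R4C4 = 2.
Column 3 now contains 3, so R5C3 = 5.
Column 4 now contains 2; hence R5C4 = 3.
3 is placed in column 5; hence R5C5 = 2.
Column 1 already has 2, which forces R1C1 = 3.
3 is placed in column 2, so R1C2 = 2.
Column 3 now contains 3; hence R1C3 = 1.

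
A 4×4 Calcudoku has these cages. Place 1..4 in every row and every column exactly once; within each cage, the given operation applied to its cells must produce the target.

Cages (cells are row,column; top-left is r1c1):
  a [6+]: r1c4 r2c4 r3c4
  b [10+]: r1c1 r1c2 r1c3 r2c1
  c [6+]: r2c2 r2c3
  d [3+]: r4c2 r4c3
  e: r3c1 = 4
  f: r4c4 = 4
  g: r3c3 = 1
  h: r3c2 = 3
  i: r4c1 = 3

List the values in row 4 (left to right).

Cage e is given, leaving r3c1 = 4.
H is a freebie; hence r3c2 = 3.
G is a freebie, which forces r3c3 = 1.
1 is placed in row 3, so r3c4 = 2.
Cage i is given, which forces r4c1 = 3.
Column 3 now contains 1; hence r4c3 = 2.
Cage f is given; hence r4c4 = 4.
Cage b needs sum 10, so r1c2 = 4.
Cage b needs sum 10, which forces r1c3 = 3.
3 is placed in row 1, so r1c4 = 1.
Cage c's pair has sum 6, which forces r2c2 = 2.
2 is placed in column 3, so r2c3 = 4.
Column 4 already has 1, so r2c4 = 3.
Row 4 now contains 2, so r4c2 = 1.
Row 1 already has 1; hence r1c1 = 2.
Row 2 now contains 2, so r2c1 = 1.
Completed grid: 2 4 3 1 / 1 2 4 3 / 4 3 1 2 / 3 1 2 4.

3 1 2 4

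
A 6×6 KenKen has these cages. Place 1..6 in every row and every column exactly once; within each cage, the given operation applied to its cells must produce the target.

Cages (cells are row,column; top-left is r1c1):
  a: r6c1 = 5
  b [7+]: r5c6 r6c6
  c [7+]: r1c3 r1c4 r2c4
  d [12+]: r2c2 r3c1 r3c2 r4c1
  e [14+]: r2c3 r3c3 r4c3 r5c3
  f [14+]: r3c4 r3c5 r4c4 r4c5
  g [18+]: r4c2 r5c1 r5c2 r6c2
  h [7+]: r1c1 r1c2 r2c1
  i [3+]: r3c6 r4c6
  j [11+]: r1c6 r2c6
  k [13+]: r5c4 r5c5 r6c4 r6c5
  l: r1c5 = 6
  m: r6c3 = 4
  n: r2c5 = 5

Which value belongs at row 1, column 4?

1

L is a freebie; hence r1c5 = 6.
Row 1 already has 6, leaving r1c6 = 5.
Cage n is given, leaving r2c5 = 5.
Column 6 now contains 5, leaving r2c6 = 6.
Cage a is given, so r6c1 = 5.
Cage m is given, which forces r6c3 = 4.
The two cells of cage b must have sum 7; hence r5c6 = 4.
Cage b needs two cells with sum 7; hence r6c6 = 3.
The 4 cells of cage k must have sum 13, which forces r5c4 = 2.
Cage k has sum 13; hence r5c5 = 3.
Cage k needs sum 13, which forces r6c4 = 6.
Cage k needs sum 13, leaving r6c5 = 2.
Cage g needs sum 18, which forces r4c2 = 6.
3 is placed in row 5, which forces r5c1 = 6.
The 4 cells of cage g must have sum 18, which forces r5c2 = 5.
5 is placed in row 5, so r5c3 = 1.
6 is placed in row 6, which forces r6c2 = 1.
Column 3 already has 1; hence r2c3 = 2.
The 4 cells of cage e must have sum 14; hence r3c3 = 6.
Cage e has sum 14, leaving r4c3 = 5.
5 is placed in row 4, so r4c4 = 4.
Row 4 already has 4, leaving r4c5 = 1.
1 is placed in row 4, leaving r4c6 = 2.
Column 3 now contains 2; hence r1c3 = 3.
Column 4 now contains 4, which forces r1c4 = 1.
Cage c has sum 7, leaving r2c4 = 3.
Column 4 now contains 4, leaving r3c4 = 5.
1 is placed in column 5; hence r3c5 = 4.
Column 6 already has 2; hence r3c6 = 1.
Row 4 already has 2, so r4c1 = 3.
The 3 cells of cage h must have sum 7; hence r2c1 = 1.
3 is placed in row 2, which forces r2c2 = 4.
4 is placed in row 3; hence r3c1 = 2.
The 4 cells of cage d must have sum 12, so r3c2 = 3.
Column 1 already has 2, so r1c1 = 4.
Column 2 now contains 4, which forces r1c2 = 2.
Filled in: 4 2 3 1 6 5 / 1 4 2 3 5 6 / 2 3 6 5 4 1 / 3 6 5 4 1 2 / 6 5 1 2 3 4 / 5 1 4 6 2 3.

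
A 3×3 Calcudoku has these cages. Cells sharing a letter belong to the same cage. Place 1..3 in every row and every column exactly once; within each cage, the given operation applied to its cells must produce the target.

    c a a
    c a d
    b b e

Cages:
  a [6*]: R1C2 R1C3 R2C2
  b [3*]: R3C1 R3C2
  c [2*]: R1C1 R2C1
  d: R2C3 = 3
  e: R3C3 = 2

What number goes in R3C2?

D is a freebie, which forces R2C3 = 3.
Cage e is given, leaving R3C3 = 2.
Cage a needs product 6; hence R1C2 = 3.
Column 3 already has 2, which forces R1C3 = 1.
Cage a has product 6, so R2C2 = 2.
3 is placed in column 2; hence R3C2 = 1.
Row 1 already has 1; hence R1C1 = 2.
Row 2 already has 2, so R2C1 = 1.
Row 3 already has 1, which forces R3C1 = 3.
Filled in: 2 3 1 / 1 2 3 / 3 1 2.

1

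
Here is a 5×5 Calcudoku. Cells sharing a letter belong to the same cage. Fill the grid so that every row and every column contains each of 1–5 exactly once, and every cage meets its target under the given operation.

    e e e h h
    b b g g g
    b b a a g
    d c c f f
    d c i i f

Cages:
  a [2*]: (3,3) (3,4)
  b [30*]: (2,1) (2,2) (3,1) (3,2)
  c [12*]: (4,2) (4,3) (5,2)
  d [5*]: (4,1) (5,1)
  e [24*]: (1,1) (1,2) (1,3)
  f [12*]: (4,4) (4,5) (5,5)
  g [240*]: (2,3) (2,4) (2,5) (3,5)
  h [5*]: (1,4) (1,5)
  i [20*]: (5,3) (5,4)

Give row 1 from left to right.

4 2 3 5 1

The 4 cells of cage g must have product 240, leaving (3,5) = 4.
In row 4, 5 can only go at (4,1), so (4,1) = 5.
Column 1 now contains 5, leaving (5,1) = 1.
The only place for 1 in row 2 is (2,2).
Column 2 already has 1; hence (3,2) = 5.
In row 2, 2 can only go at (2,1), so (2,1) = 2.
Column 1 already has 2; hence (3,1) = 3.
Column 1 already has 3; hence (1,1) = 4.
In column 4, 3 can only go at (2,4), so (2,4) = 3.
Cage g needs product 240, so (2,3) = 4.
Row 2 already has 3; hence (2,5) = 5.
Column 3 now contains 4, so (5,3) = 5.
Row 5 already has 5, so (5,4) = 4.
The two cells of cage h must have product 5, so (1,4) = 5.
5 is placed in column 5; hence (1,5) = 1.
4 is placed in column 4, which forces (4,4) = 2.
The 3 cells of cage f must have product 12, which forces (4,5) = 3.
The 3 cells of cage f must have product 12; hence (5,5) = 2.
Cage a needs two cells with product 2, which forces (3,3) = 2.
Column 4 already has 2, which forces (3,4) = 1.
3 is placed in row 4, so (4,2) = 4.
Row 4 now contains 2, so (4,3) = 1.
Row 5 already has 2; hence (5,2) = 3.
3 is placed in column 2, so (1,2) = 2.
Column 3 already has 2, so (1,3) = 3.
Completed grid: 4 2 3 5 1 / 2 1 4 3 5 / 3 5 2 1 4 / 5 4 1 2 3 / 1 3 5 4 2.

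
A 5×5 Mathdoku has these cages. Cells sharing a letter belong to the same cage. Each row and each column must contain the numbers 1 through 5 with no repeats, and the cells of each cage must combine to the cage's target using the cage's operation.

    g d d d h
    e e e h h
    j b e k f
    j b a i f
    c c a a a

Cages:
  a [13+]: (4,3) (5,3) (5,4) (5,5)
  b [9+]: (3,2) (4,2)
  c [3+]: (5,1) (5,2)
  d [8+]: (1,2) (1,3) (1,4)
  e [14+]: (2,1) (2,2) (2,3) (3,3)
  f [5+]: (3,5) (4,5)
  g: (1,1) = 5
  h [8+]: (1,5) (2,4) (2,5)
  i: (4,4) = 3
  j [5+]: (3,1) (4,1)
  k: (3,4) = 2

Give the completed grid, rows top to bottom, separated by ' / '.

5 1 3 4 2 / 4 3 2 1 5 / 3 4 5 2 1 / 2 5 1 3 4 / 1 2 4 5 3

G is a freebie, leaving (1,1) = 5.
K is a freebie, leaving (3,4) = 2.
Cage i is a single given cell; hence (4,4) = 3.
Row 1 needs a 2, and only (1,5) is open for it.
In row 4, 2 can only go at (4,1), so (4,1) = 2.
Cage j's pair has sum 5; hence (3,1) = 3.
Column 1 already has 2, leaving (5,1) = 1.
Cage c's pair has sum 3, leaving (5,2) = 2.
Column 1 now contains 1, leaving (2,1) = 4.
Cage a has sum 13, so (4,3) = 1.
1 is placed in row 4, which forces (4,5) = 4.
Cage b needs two cells with sum 9, so (3,2) = 4.
Row 3 already has 4; hence (3,3) = 5.
Column 5 already has 4; hence (3,5) = 1.
Row 4 now contains 4, leaving (4,2) = 5.
Cage e has sum 14, so (2,2) = 3.
5 is placed in column 3, leaving (2,3) = 2.
The 3 cells of cage h must have sum 8; hence (2,4) = 1.
Column 5 already has 1; hence (2,5) = 5.
Column 5 now contains 5, so (5,5) = 3.
Column 2 already has 3; hence (1,2) = 1.
Cage d has sum 8; hence (1,3) = 3.
1 is placed in column 4, which forces (1,4) = 4.
Row 5 now contains 3, so (5,3) = 4.
The 4 cells of cage a must have sum 13, so (5,4) = 5.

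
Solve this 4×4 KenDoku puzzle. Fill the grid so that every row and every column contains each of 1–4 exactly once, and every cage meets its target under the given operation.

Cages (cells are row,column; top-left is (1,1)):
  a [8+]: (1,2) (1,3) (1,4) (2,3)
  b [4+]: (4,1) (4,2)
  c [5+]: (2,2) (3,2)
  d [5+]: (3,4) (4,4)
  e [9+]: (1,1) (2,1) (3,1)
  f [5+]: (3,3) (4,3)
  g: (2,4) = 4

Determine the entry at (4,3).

4

Cage g is a single given cell, so (2,4) = 4.
Row 3 needs a 1, and only (3,3) is open for it.
The 4 cells of cage a must have sum 8, leaving (1,3) = 3.
Column 3 already has 1, so (2,3) = 2.
Cage f's pair has sum 5, which forces (4,3) = 4.
Row 2 already has 2, which forces (2,1) = 3.
3 is placed in row 2, which forces (2,2) = 1.
3 is placed in column 1, which forces (4,1) = 1.
Column 2 now contains 1, which forces (4,2) = 3.
Row 4 already has 3, so (4,4) = 2.
Column 2 now contains 1, which forces (1,2) = 2.
Column 4 now contains 2, which forces (1,4) = 1.
The two cells of cage c must have sum 5, leaving (3,2) = 4.
Column 4 now contains 2, leaving (3,4) = 3.
Row 1 already has 2, leaving (1,1) = 4.
4 is placed in row 3, leaving (3,1) = 2.
The full grid is 4 2 3 1 / 3 1 2 4 / 2 4 1 3 / 1 3 4 2.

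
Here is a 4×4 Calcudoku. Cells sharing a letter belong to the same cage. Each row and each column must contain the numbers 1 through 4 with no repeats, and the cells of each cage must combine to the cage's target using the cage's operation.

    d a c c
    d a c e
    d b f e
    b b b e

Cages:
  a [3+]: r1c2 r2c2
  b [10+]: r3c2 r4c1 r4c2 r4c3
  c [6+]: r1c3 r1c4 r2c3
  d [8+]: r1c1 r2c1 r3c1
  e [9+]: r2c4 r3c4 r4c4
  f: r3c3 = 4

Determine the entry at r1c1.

4

Cage f is a single given cell, so r3c3 = 4.
The only place for 4 in row 1 is r1c1.
The 4 cells of cage b must have sum 10, which forces r4c2 = 4.
The 3 cells of cage e must have sum 9, leaving r2c4 = 4.
Column 1 needs a 2, and only r4c1 is open for it.
Cage e needs sum 9; hence r3c4 = 2.
Row 4 now contains 2, which forces r4c4 = 3.
Column 4 already has 3, leaving r1c4 = 1.
The 4 cells of cage b must have sum 10; hence r3c2 = 3.
Row 4 already has 3, which forces r4c3 = 1.
Row 1 already has 1, so r1c2 = 2.
Row 1 now contains 2; hence r1c3 = 3.
Cage d needs sum 8, so r2c1 = 3.
The two cells of cage a must have sum 3, leaving r2c2 = 1.
Column 3 now contains 3; hence r2c3 = 2.
3 is placed in row 3, so r3c1 = 1.
Completed grid: 4 2 3 1 / 3 1 2 4 / 1 3 4 2 / 2 4 1 3.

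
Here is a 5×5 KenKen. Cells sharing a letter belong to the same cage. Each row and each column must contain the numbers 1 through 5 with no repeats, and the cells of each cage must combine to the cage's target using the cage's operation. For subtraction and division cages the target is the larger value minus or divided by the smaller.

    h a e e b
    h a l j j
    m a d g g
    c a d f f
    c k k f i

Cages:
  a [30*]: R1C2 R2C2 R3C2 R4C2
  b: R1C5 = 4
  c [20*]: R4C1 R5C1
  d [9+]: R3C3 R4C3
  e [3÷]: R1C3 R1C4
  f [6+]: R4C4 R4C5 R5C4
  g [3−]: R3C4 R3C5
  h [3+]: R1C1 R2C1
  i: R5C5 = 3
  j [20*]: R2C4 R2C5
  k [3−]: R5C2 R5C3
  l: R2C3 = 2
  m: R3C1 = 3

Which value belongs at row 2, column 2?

3

Cage b is a single given cell; hence R1C5 = 4.
Cage l is given, which forces R2C3 = 2.
Column 5 already has 4, so R2C5 = 5.
Cage m is a single given cell, so R3C1 = 3.
Cage i is a single given cell, so R5C5 = 3.
Cage h needs two cells with sum 3, leaving R1C1 = 2.
Row 2 already has 2; hence R2C1 = 1.
Row 2 now contains 1; hence R2C2 = 3.
Row 2 already has 5; hence R2C4 = 4.
4 is placed in column 4, leaving R3C4 = 5.
4 is placed in column 4, which forces R4C4 = 3.
Cage e's pair has quotient 3, leaving R1C3 = 3.
Column 4 now contains 3; hence R1C4 = 1.
Row 3 now contains 5, leaving R3C3 = 4.
Cage g needs two cells with difference 3, which forces R3C5 = 2.
Cage d needs two cells with sum 9; hence R4C3 = 5.
Column 5 already has 2, leaving R4C5 = 1.
Column 3 now contains 5, which forces R5C3 = 1.
Column 4 now contains 1; hence R5C4 = 2.
1 is placed in row 1; hence R1C2 = 5.
2 is placed in row 3, leaving R3C2 = 1.
Row 4 already has 5, leaving R4C1 = 4.
Row 4 already has 1, which forces R4C2 = 2.
Cage c's pair has product 20, so R5C1 = 5.
Row 5 now contains 2, which forces R5C2 = 4.
Completed grid: 2 5 3 1 4 / 1 3 2 4 5 / 3 1 4 5 2 / 4 2 5 3 1 / 5 4 1 2 3.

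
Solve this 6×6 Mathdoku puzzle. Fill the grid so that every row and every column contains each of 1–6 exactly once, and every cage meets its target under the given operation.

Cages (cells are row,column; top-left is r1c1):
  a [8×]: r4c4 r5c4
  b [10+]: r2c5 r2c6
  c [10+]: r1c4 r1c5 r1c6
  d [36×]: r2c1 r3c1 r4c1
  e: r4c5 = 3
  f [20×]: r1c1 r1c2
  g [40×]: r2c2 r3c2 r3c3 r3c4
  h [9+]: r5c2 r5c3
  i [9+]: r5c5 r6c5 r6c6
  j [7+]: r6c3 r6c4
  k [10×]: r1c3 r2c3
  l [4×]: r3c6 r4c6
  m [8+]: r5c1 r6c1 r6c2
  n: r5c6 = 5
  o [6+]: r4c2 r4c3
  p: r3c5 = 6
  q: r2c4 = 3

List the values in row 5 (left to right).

1 6 3 4 2 5

Cage q is given; hence r2c4 = 3.
P is a freebie; hence r3c5 = 6.
E is a freebie, so r4c5 = 3.
N is a freebie, which forces r5c6 = 5.
Column 5 now contains 6, so r2c5 = 4.
Cage b needs two cells with sum 10; hence r2c6 = 6.
Cage d needs product 36; hence r3c1 = 3.
6 is placed in row 2, which forces r2c1 = 2.
Row 2 now contains 2; hence r2c3 = 5.
Cage d has product 36; hence r4c1 = 6.
Cage i has sum 9; hence r6c5 = 5.
Column 3 already has 5, so r1c3 = 2.
Row 1 now contains 2; hence r1c5 = 1.
Row 2 already has 5; hence r2c2 = 1.
2 is placed in column 3, which forces r3c3 = 4.
4 is placed in row 3, so r3c6 = 1.
Column 3 already has 4; hence r4c3 = 1.
Column 6 already has 1, so r4c6 = 4.
Column 5 already has 1, so r5c5 = 2.
The 3 cells of cage m must have sum 8, which forces r6c2 = 3.
Row 6 already has 3, so r6c3 = 6.
Row 6 already has 3; hence r6c6 = 2.
The 3 cells of cage c must have sum 10, so r1c4 = 6.
4 is placed in column 6, leaving r1c6 = 3.
Cage o needs two cells with sum 6, so r4c2 = 5.
4 is placed in row 4, leaving r4c4 = 2.
Column 2 now contains 3, leaving r5c2 = 6.
6 is placed in column 3; hence r5c3 = 3.
2 is placed in row 5; hence r5c4 = 4.
Cage j's pair has sum 7; hence r6c4 = 1.
The two cells of cage f must have product 20; hence r1c1 = 5.
Column 2 already has 5, so r1c2 = 4.
Column 2 already has 5, which forces r3c2 = 2.
Column 4 now contains 2, which forces r3c4 = 5.
Row 5 now contains 4, so r5c1 = 1.
1 is placed in row 6, which forces r6c1 = 4.
Filled in: 5 4 2 6 1 3 / 2 1 5 3 4 6 / 3 2 4 5 6 1 / 6 5 1 2 3 4 / 1 6 3 4 2 5 / 4 3 6 1 5 2.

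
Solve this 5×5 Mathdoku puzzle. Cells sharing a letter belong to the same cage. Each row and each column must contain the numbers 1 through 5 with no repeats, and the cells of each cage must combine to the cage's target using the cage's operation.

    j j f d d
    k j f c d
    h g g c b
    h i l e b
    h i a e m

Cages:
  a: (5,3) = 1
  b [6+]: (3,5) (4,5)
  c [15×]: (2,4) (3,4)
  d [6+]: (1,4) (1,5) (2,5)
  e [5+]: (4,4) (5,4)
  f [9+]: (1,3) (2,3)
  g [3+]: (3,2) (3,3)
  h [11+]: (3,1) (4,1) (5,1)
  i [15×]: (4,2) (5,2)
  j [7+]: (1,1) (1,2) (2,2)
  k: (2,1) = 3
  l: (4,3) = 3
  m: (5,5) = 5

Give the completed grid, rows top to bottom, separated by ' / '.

1 4 5 2 3 / 3 2 4 5 1 / 5 1 2 3 4 / 4 5 3 1 2 / 2 3 1 4 5

K is a freebie, leaving (2,1) = 3.
Row 2 now contains 3, so (2,4) = 5.
Column 4 already has 5, so (3,4) = 3.
L is a freebie; hence (4,3) = 3.
A is a freebie, leaving (5,3) = 1.
Cage m is given; hence (5,5) = 5.
Cage f needs two cells with sum 9; hence (1,3) = 5.
5 is placed in row 2, leaving (2,3) = 4.
Cage g's pair has sum 3, leaving (3,2) = 1.
1 is placed in column 3, which forces (3,3) = 2.
Row 3 now contains 2; hence (3,5) = 4.
Row 4 now contains 3; hence (4,2) = 5.
The two cells of cage e must have sum 5, which forces (4,4) = 1.
4 is placed in column 5, which forces (4,5) = 2.
Row 5 now contains 5, so (5,2) = 3.
Cage e's pair has sum 5, leaving (5,4) = 4.
Cage j needs sum 7, which forces (1,1) = 1.
The 3 cells of cage j must have sum 7, which forces (1,2) = 4.
Column 4 now contains 1, so (1,4) = 2.
4 is placed in column 5; hence (1,5) = 3.
Column 2 now contains 1, so (2,2) = 2.
Column 5 already has 2; hence (2,5) = 1.
4 is placed in row 3; hence (3,1) = 5.
Row 4 now contains 2; hence (4,1) = 4.
4 is placed in row 5, leaving (5,1) = 2.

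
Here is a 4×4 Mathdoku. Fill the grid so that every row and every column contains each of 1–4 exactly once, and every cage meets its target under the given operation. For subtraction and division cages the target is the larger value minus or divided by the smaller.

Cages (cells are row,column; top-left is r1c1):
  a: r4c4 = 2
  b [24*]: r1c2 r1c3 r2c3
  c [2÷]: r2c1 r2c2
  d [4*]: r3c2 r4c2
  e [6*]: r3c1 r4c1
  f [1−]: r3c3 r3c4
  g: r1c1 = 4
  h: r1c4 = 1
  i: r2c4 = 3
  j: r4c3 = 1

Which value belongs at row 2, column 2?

2

Cage g is given; hence r1c1 = 4.
H is a freebie, so r1c4 = 1.
Cage i is a single given cell, leaving r2c4 = 3.
Cage j is given, so r4c3 = 1.
Cage a is a single given cell; hence r4c4 = 2.
The 3 cells of cage b must have product 24; hence r2c3 = 4.
The two cells of cage e must have product 6, so r3c1 = 2.
The two cells of cage d must have product 4, which forces r3c2 = 1.
Cage f needs two cells with difference 1; hence r3c3 = 3.
Column 4 now contains 2, which forces r3c4 = 4.
Row 4 already has 2, which forces r4c1 = 3.
1 is placed in row 4, leaving r4c2 = 4.
The 3 cells of cage b must have product 24, so r1c2 = 3.
3 is placed in column 3, which forces r1c3 = 2.
Column 1 now contains 2; hence r2c1 = 1.
Column 2 already has 1, which forces r2c2 = 2.
The full grid is 4 3 2 1 / 1 2 4 3 / 2 1 3 4 / 3 4 1 2.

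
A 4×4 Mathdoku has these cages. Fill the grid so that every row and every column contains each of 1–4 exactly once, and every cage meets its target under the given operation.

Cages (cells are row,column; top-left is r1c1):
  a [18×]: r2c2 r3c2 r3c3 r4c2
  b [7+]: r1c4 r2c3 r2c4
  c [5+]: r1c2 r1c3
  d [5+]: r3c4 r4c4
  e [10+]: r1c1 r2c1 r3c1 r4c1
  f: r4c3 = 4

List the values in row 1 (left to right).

3 4 1 2

Cage a needs product 18, so r3c3 = 3.
Cage f is given, leaving r4c3 = 4.
Column 2 needs a 4, and only r1c2 is open for it.
Cage c's pair has sum 5; hence r1c3 = 1.
Row 1 now contains 1, so r1c4 = 2.
Column 3 now contains 1, which forces r2c3 = 2.
Column 4 already has 2, so r3c4 = 4.
2 is placed in row 1; hence r1c1 = 3.
Cage e needs sum 10; hence r2c1 = 4.
4 is placed in column 4; hence r2c4 = 3.
Cage d needs two cells with sum 5, which forces r4c4 = 1.
Row 2 already has 3, which forces r2c2 = 1.
Cage e needs sum 10; hence r3c1 = 1.
The 4 cells of cage a must have product 18, so r3c2 = 2.
Row 4 now contains 1, leaving r4c1 = 2.
The 4 cells of cage a must have product 18, which forces r4c2 = 3.
Filled in: 3 4 1 2 / 4 1 2 3 / 1 2 3 4 / 2 3 4 1.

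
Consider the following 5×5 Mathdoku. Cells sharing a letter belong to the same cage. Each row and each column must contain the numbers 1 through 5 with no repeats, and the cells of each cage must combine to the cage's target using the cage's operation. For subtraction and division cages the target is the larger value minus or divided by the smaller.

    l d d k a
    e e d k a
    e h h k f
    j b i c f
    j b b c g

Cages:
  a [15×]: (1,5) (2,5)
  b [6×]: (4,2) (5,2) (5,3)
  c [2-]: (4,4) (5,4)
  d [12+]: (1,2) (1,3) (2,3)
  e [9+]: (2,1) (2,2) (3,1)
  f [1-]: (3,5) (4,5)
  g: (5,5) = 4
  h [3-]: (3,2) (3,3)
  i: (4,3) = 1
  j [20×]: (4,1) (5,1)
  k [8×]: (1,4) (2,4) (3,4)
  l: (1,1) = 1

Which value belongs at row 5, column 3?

2

Cage l is given, leaving (1,1) = 1.
Cage i is a single given cell, so (4,3) = 1.
Cage g is a single given cell, leaving (5,5) = 4.
Cage j's pair has product 20, so (4,1) = 4.
Row 5 now contains 4, leaving (5,1) = 5.
Cage b needs product 6, so (5,2) = 1.
Cage e needs sum 9, which forces (2,2) = 4.
Cage c needs two cells with difference 2, leaving (4,4) = 5.
Cage c's pair has difference 2, leaving (5,4) = 3.
The 3 cells of cage b must have product 6; hence (4,2) = 3.
Row 4 already has 3, which forces (4,5) = 2.
3 is placed in row 5, so (5,3) = 2.
Column 2 now contains 3, so (1,2) = 5.
2 is placed in column 3, leaving (1,3) = 4.
Row 1 already has 4, leaving (1,4) = 2.
Row 1 already has 5; hence (1,5) = 3.
Cage d needs sum 12, so (2,3) = 3.
Column 4 already has 2, leaving (2,4) = 1.
Column 5 already has 3, which forces (2,5) = 5.
Cage h's pair has difference 3, leaving (3,2) = 2.
2 is placed in column 3, so (3,3) = 5.
1 is placed in column 4; hence (3,4) = 4.
Column 5 already has 3, so (3,5) = 1.
3 is placed in row 2; hence (2,1) = 2.
Row 3 now contains 2, which forces (3,1) = 3.
Filled in: 1 5 4 2 3 / 2 4 3 1 5 / 3 2 5 4 1 / 4 3 1 5 2 / 5 1 2 3 4.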